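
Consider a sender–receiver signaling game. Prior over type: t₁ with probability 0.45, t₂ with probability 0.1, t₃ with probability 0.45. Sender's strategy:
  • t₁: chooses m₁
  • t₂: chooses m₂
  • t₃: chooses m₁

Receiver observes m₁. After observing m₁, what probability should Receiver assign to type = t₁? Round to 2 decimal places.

P(m₁) = 0.45·1 + 0.1·0 + 0.45·1 = 0.9
P(t₁ | m₁) = (0.45·1) / 0.9 = 0.45 / 0.9 = 0.5

0.50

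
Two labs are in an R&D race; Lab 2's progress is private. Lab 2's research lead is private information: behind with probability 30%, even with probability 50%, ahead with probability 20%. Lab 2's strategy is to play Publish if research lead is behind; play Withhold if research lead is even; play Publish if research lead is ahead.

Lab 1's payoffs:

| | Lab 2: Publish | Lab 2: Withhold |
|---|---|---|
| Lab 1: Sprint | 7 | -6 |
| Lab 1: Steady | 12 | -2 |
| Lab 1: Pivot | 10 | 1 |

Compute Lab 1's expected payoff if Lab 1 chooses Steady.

Take the expectation over Lab 2's research lead, weighting each type's action by its prior probability.
E[Steady] = 0.3·12 + 0.5·(-2) + 0.2·12 = 3.6 + (-1) + 2.4 = 5

5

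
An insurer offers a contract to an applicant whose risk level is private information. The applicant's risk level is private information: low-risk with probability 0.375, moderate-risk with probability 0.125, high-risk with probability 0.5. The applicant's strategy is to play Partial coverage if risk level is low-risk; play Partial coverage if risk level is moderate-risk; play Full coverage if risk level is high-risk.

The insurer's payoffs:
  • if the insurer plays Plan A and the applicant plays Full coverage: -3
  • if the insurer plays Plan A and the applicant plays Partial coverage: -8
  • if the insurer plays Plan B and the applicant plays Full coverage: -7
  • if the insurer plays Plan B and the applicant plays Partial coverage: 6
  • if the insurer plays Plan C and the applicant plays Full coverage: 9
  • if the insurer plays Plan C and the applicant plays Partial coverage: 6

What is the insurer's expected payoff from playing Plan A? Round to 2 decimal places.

E[Plan A] = 0.375·(-8) + 0.125·(-8) + 0.5·(-3) = (-3) + (-1) + (-1.5) = -5.5

-5.50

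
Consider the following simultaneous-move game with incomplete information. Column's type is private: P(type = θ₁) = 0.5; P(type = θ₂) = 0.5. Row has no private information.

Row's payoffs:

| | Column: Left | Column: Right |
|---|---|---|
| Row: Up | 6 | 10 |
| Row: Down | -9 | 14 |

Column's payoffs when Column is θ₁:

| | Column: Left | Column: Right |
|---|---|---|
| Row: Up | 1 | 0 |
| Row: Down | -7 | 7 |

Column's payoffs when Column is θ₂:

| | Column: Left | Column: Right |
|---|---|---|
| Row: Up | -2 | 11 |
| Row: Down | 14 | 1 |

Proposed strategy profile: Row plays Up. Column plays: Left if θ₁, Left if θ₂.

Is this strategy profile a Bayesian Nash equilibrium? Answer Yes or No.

Row plays Up: E[Up] = 0.5·(6) + 0.5·(6) = 6; E[Down] = -9. Best-responding. ✓
Column (type θ₁), facing Up: Left gives 1, Right gives 0. Proposed Left is best. ✓
Column (type θ₂), facing Up: Left gives -2, Right gives 11. Proposed Left is not best — profitable deviation exists. ✗

No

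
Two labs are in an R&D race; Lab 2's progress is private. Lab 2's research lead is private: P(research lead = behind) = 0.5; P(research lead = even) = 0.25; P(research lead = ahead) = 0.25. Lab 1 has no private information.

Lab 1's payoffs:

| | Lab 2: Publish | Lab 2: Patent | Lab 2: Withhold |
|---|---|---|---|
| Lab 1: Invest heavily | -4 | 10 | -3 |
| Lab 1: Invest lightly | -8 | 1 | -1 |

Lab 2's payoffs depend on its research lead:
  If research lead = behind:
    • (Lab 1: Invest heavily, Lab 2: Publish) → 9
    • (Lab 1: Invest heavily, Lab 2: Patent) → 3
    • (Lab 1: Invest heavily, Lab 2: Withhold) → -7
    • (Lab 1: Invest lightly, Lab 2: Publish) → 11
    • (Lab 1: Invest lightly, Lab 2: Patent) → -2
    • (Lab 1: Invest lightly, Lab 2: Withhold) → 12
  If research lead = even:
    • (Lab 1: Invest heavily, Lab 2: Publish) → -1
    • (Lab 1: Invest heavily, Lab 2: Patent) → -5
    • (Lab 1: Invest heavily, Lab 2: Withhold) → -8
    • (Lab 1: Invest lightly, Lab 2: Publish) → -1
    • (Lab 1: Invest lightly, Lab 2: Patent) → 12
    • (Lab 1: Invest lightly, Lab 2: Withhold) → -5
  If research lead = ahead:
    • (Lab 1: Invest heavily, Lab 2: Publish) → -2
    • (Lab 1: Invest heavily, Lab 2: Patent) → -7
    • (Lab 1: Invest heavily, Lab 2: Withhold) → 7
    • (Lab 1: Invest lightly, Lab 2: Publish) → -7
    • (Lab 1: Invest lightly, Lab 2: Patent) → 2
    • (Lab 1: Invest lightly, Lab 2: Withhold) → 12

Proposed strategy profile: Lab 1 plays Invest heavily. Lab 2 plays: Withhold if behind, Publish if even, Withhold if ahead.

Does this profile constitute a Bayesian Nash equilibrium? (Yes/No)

No

Lab 1 plays Invest heavily: E[Invest heavily] = 0.5·(-3) + 0.25·(-4) + 0.25·(-3) = -3.25; E[Invest lightly] = -2.75. Not best-responding. ✗
Lab 2 (research lead behind), facing Invest heavily: Publish gives 9, Patent gives 3, Withhold gives -7. Proposed Withhold is not best — profitable deviation exists. ✗
Lab 2 (research lead even), facing Invest heavily: Publish gives -1, Patent gives -5, Withhold gives -8. Proposed Publish is best. ✓
Lab 2 (research lead ahead), facing Invest heavily: Publish gives -2, Patent gives -7, Withhold gives 7. Proposed Withhold is best. ✓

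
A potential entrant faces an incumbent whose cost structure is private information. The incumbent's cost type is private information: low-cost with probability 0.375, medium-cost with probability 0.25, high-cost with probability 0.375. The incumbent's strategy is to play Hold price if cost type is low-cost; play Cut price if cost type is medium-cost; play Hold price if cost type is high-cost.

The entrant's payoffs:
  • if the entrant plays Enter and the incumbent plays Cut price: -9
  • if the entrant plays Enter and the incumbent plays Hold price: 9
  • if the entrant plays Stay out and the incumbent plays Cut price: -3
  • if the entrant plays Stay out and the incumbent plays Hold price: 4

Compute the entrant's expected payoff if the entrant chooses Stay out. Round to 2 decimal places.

2.25

E[Stay out] = 0.375·4 + 0.25·(-3) + 0.375·4 = 1.5 + (-0.75) + 1.5 = 2.25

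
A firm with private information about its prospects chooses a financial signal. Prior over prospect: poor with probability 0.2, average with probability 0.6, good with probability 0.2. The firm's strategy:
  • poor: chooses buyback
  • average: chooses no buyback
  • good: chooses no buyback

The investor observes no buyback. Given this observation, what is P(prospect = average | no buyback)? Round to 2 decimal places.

P(no buyback) = 0.2·0 + 0.6·1 + 0.2·1 = 0.8
P(average | no buyback) = (0.6·1) / 0.8 = 0.6 / 0.8 = 0.75

0.75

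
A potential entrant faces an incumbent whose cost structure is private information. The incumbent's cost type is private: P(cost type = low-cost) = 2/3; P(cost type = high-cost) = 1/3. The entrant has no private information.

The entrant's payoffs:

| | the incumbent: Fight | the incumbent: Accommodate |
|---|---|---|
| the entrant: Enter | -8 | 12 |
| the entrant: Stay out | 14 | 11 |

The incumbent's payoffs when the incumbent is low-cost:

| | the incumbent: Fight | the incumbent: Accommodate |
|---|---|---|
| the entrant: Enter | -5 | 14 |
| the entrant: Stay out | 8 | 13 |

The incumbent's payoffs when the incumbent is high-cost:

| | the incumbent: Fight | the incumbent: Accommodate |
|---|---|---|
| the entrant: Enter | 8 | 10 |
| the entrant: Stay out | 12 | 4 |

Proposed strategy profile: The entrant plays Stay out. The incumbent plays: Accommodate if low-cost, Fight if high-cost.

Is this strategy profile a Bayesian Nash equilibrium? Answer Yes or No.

Yes

The entrant plays Stay out: E[Stay out] = 2/3·(11) + 1/3·(14) = 12; E[Enter] = 16/3. Best-responding. ✓
The incumbent (cost type low-cost), facing Stay out: Fight gives 8, Accommodate gives 13. Proposed Accommodate is best. ✓
The incumbent (cost type high-cost), facing Stay out: Fight gives 12, Accommodate gives 4. Proposed Fight is best. ✓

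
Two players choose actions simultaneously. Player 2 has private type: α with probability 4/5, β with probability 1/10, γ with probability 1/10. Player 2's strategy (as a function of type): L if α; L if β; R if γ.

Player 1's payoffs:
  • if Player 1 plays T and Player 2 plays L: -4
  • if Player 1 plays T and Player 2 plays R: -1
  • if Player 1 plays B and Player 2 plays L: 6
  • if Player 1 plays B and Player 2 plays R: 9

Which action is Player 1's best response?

B

E[T] = 4/5·(-4) + 1/10·(-4) + 1/10·(-1) = -37/10
E[B] = 4/5·(6) + 1/10·(6) + 1/10·(9) = 63/10
Best response: B (63/10 is the largest).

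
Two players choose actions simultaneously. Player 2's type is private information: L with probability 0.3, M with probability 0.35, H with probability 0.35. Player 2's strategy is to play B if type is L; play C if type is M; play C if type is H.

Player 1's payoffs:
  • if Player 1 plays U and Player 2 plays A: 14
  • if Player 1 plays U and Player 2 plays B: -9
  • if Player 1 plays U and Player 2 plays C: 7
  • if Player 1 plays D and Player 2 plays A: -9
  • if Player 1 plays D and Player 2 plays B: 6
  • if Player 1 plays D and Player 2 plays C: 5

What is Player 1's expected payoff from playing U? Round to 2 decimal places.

Take the expectation over Player 2's type, weighting each type's action by its prior probability.
E[U] = 0.3·(-9) + 0.35·7 + 0.35·7 = (-2.7) + 2.45 + 2.45 = 2.2

2.20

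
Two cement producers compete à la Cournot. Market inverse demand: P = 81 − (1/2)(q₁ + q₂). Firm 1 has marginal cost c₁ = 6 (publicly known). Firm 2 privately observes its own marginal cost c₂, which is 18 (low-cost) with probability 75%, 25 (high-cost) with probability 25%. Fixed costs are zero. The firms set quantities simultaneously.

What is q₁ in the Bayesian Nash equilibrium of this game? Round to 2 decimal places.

Firm 2 with cost c maximizes (81 − (1/2)(q₁+q₂) − c)·q₂, giving q₂(c) = (81 − c − (1/2)q₁).
E[c₂] = 0.75·18 + 0.25·25 = 19.75
Firm 1's FOC against E[q₂] yields q₁ = (81 − 2·6 + E[c₂])/(3/2) = (81 − 12 + 19.75)/(3/2) = 59.1667.

59.17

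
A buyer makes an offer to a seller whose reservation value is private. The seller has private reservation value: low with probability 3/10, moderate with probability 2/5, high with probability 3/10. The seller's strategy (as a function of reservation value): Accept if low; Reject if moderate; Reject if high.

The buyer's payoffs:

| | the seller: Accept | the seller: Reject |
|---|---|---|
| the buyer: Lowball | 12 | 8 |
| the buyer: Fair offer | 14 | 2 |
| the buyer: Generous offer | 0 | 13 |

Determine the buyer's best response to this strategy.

Lowball

E[Lowball] = 3/10·(12) + 2/5·(8) + 3/10·(8) = 46/5
E[Fair offer] = 3/10·(14) + 2/5·(2) + 3/10·(2) = 28/5
E[Generous offer] = 3/10·(0) + 2/5·(13) + 3/10·(13) = 91/10
Best response: Lowball (46/5 is the largest).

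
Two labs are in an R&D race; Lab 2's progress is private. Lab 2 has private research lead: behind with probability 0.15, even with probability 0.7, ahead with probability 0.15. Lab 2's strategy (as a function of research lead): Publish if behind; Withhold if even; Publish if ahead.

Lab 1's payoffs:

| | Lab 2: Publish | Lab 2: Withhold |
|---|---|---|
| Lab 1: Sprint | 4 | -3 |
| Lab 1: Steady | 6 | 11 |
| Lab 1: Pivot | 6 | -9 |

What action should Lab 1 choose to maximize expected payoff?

Steady

E[Sprint] = 0.15·(4) + 0.7·(-3) + 0.15·(4) = -0.9
E[Steady] = 0.15·(6) + 0.7·(11) + 0.15·(6) = 9.5
E[Pivot] = 0.15·(6) + 0.7·(-9) + 0.15·(6) = -4.5
Best response: Steady (9.5 is the largest).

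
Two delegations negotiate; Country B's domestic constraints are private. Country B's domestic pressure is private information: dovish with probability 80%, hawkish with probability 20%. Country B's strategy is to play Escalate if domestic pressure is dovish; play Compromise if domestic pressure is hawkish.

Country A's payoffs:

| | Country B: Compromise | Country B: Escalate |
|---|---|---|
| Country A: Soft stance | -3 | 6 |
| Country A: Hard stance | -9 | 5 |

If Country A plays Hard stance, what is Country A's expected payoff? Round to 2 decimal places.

Take the expectation over Country B's domestic pressure, weighting each type's action by its prior probability.
E[Hard stance] = 0.8·5 + 0.2·(-9) = 4 + (-1.8) = 2.2

2.20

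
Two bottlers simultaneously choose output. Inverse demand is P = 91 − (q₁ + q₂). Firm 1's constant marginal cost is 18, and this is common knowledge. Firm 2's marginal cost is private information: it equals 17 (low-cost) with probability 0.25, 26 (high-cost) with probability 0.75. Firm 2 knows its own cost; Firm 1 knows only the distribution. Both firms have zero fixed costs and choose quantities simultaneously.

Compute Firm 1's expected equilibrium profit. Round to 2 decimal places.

689.06

Type-c best response for Firm 2: q₂(c) = (91 − c)/2 − q₁/2.
Firm 1 maximizes expected profit; its first-order condition is 91 − 2q₁ − E[q₂] − 18 = 0.
Substituting E[q₂] and solving: E[c₂] = 23.75, so q₁ = (91 − 2·18 + 23.75)/3 = 26.25.
E[P] = 91 − (q₁ + E[q₂]) = 44.25; Firm 1's expected profit = (E[P] − 18)·q₁ = (44.25 − 18)·26.25 = 689.062.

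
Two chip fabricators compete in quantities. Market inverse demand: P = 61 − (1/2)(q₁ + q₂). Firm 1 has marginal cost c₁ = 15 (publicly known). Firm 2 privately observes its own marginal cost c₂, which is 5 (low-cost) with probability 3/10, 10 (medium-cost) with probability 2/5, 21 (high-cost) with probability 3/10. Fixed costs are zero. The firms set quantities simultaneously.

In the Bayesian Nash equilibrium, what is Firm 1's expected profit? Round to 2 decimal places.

Type-c best response for Firm 2: q₂(c) = (61 − c) − q₁/2.
Firm 1 maximizes expected profit; its first-order condition is 61 − q₁ − (1/2)E[q₂] − 15 = 0.
Substituting E[q₂] and solving: E[c₂] = 11.8, so q₁ = (61 − 2·15 + 11.8)/(3/2) = 28.5333.
E[P] = 61 − (1/2)·(q₁ + E[q₂]) = 29.2667; Firm 1's expected profit = (E[P] − 15)·q₁ = (29.2667 − 15)·28.5333 = 407.076.

407.08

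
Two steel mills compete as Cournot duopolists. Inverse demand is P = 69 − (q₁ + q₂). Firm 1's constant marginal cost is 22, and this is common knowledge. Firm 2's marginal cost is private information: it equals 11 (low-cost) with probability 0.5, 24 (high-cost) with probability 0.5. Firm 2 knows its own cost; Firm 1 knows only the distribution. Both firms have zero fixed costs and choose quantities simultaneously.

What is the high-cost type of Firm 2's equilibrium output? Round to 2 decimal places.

15.42

Firm 2 with cost c maximizes (69 − (q₁+q₂) − c)·q₂, giving q₂(c) = (69 − c − q₁)/2.
E[c₂] = 0.5·11 + 0.5·24 = 17.5
Firm 1's FOC against E[q₂] yields q₁ = (69 − 2·22 + E[c₂])/3 = (69 − 44 + 17.5)/3 = 14.1667.
q₂(high-cost) = (69 − 24 − 14.1667)/2 = 15.4167.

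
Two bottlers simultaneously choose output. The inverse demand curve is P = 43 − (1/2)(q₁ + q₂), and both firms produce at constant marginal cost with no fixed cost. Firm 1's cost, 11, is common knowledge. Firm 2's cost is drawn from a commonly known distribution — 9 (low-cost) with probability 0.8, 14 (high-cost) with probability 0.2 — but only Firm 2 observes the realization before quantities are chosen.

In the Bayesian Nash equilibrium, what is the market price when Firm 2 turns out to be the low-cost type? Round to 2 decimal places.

20.83

Type-c best response for Firm 2: q₂(c) = (43 − c) − q₁/2.
Firm 1 maximizes expected profit; its first-order condition is 43 − q₁ − (1/2)E[q₂] − 11 = 0.
Substituting E[q₂] and solving: E[c₂] = 10, so q₁ = (43 − 2·11 + 10)/(3/2) = 20.6667.
q₂(low-cost) = 23.6667, so P = 43 − (1/2)·(20.6667 + 23.6667) = 20.8333.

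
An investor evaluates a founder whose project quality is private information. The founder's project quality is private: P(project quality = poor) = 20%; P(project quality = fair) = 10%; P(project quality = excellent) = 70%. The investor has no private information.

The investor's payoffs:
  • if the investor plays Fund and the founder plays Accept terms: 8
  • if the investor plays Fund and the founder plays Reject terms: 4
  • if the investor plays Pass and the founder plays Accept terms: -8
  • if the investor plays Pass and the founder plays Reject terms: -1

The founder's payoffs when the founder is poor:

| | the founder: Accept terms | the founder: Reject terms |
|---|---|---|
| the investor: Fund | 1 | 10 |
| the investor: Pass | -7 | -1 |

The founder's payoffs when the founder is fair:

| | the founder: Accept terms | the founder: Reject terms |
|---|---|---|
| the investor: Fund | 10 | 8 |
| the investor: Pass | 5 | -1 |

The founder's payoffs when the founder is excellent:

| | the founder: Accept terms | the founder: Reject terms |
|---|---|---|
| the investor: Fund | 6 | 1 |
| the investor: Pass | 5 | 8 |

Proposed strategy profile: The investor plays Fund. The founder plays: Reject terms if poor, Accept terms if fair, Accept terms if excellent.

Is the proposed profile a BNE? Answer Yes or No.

The investor plays Fund: E[Fund] = 0.2·(4) + 0.1·(8) + 0.7·(8) = 7.2; E[Pass] = -6.6. Best-responding. ✓
The founder (project quality poor), facing Fund: Accept terms gives 1, Reject terms gives 10. Proposed Reject terms is best. ✓
The founder (project quality fair), facing Fund: Accept terms gives 10, Reject terms gives 8. Proposed Accept terms is best. ✓
The founder (project quality excellent), facing Fund: Accept terms gives 6, Reject terms gives 1. Proposed Accept terms is best. ✓

Yes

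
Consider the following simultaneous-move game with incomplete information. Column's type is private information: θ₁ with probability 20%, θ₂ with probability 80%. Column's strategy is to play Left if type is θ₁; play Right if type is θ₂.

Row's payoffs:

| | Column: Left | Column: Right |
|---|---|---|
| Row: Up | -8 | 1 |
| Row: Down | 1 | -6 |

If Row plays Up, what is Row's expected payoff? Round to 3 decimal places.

-0.800

Take the expectation over Column's type, weighting each type's action by its prior probability.
E[Up] = 0.2·(-8) + 0.8·1 = (-1.6) + 0.8 = -0.8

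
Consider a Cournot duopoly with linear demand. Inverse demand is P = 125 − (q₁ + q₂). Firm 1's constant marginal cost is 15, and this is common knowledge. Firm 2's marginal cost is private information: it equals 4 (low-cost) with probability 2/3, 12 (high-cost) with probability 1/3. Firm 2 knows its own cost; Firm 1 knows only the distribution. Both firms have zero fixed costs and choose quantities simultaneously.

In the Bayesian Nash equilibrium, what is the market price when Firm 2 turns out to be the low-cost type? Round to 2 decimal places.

47.56

Firm 2 with cost c maximizes (125 − (q₁+q₂) − c)·q₂, giving q₂(c) = (125 − c − q₁)/2.
E[c₂] = 2/3·4 + 1/3·12 = 6.66667
Firm 1's FOC against E[q₂] yields q₁ = (125 − 2·15 + E[c₂])/3 = (125 − 30 + 6.66667)/3 = 33.8889.
q₂(low-cost) = 43.5556, so P = 125 − (33.8889 + 43.5556) = 47.5556.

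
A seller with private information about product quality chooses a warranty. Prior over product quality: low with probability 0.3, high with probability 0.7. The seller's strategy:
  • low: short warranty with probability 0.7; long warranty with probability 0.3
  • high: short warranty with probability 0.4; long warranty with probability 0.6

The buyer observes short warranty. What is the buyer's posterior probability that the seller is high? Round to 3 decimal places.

Apply Bayes' rule using the sender's strategy as the likelihood.
P(short warranty) = 0.3·0.7 + 0.7·0.4 = 0.49
P(high | short warranty) = (0.7·0.4) / 0.49 = 0.28 / 0.49 = 0.571429

0.571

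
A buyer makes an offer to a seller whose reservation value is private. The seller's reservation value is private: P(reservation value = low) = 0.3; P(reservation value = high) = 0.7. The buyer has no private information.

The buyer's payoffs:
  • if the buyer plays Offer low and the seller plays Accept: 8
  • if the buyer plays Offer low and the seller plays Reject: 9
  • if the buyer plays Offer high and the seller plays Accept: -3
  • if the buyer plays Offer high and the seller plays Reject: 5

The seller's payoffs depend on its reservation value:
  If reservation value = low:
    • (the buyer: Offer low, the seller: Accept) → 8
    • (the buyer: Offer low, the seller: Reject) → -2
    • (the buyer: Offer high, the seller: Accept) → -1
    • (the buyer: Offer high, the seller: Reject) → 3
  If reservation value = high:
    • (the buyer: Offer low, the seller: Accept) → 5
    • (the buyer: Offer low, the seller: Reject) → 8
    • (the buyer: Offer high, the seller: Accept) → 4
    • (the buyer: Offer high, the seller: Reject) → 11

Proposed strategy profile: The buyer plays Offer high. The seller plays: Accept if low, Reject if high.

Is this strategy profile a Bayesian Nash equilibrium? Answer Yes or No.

No

A profile is a BNE iff every type of every player is best-responding given beliefs about the other side.
The buyer plays Offer high: E[Offer high] = 0.3·(-3) + 0.7·(5) = 2.6; E[Offer low] = 8.7. Not best-responding. ✗
The seller (reservation value low), facing Offer high: Accept gives -1, Reject gives 3. Proposed Accept is not best — profitable deviation exists. ✗
The seller (reservation value high), facing Offer high: Accept gives 4, Reject gives 11. Proposed Reject is best. ✓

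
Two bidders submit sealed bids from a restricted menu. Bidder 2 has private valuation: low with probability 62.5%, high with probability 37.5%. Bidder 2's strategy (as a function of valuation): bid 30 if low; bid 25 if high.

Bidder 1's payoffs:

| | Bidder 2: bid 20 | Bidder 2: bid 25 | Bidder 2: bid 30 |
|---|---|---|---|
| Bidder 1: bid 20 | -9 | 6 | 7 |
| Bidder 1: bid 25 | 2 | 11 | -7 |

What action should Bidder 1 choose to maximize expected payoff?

E[bid 20] = 0.625·(7) + 0.375·(6) = 6.625
E[bid 25] = 0.625·(-7) + 0.375·(11) = -0.25
Best response: bid 20 (6.625 is the largest).

bid 20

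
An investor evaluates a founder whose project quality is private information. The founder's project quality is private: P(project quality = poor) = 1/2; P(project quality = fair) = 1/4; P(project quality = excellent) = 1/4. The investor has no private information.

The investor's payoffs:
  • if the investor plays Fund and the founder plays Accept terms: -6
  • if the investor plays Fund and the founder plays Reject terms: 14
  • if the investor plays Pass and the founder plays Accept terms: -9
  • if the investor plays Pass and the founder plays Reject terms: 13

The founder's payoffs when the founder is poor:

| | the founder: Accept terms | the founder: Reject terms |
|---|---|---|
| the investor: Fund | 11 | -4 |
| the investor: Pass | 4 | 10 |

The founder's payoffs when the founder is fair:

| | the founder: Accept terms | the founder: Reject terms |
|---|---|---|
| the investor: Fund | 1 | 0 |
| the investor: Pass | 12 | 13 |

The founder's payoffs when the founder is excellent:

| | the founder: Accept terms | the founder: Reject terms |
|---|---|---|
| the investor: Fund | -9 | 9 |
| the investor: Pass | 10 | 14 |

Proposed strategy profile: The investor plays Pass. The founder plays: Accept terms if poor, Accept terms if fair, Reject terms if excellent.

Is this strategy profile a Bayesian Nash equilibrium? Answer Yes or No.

The investor plays Pass: E[Pass] = 1/2·(-9) + 1/4·(-9) + 1/4·(13) = -7/2; E[Fund] = -1. Not best-responding. ✗
The founder (project quality poor), facing Pass: Accept terms gives 4, Reject terms gives 10. Proposed Accept terms is not best — profitable deviation exists. ✗
The founder (project quality fair), facing Pass: Accept terms gives 12, Reject terms gives 13. Proposed Accept terms is not best — profitable deviation exists. ✗
The founder (project quality excellent), facing Pass: Accept terms gives 10, Reject terms gives 14. Proposed Reject terms is best. ✓

No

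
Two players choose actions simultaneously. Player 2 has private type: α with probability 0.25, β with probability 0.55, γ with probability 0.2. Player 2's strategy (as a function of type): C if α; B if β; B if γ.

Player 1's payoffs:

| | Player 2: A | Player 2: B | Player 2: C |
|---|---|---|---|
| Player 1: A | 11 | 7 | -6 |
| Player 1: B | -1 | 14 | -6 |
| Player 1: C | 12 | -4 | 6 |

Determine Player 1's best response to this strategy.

B

E[A] = 0.25·(-6) + 0.55·(7) + 0.2·(7) = 3.75
E[B] = 0.25·(-6) + 0.55·(14) + 0.2·(14) = 9
E[C] = 0.25·(6) + 0.55·(-4) + 0.2·(-4) = -1.5
Best response: B (9 is the largest).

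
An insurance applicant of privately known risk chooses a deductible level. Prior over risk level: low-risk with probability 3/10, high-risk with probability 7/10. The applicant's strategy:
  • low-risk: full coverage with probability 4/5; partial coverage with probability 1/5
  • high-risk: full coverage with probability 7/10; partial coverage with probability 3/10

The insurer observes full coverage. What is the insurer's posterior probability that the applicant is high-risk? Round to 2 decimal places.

0.67

P(full coverage) = (3/10)·(4/5) + (7/10)·(7/10) = 73/100
P(high-risk | full coverage) = ((7/10)·(7/10)) / (73/100) = (49/100) / (73/100) = 49/73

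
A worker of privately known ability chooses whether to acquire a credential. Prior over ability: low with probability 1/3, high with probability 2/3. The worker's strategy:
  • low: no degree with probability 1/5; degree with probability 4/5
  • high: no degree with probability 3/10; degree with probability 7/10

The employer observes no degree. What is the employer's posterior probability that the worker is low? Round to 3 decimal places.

P(no degree) = (1/3)·(1/5) + (2/3)·(3/10) = 4/15
P(low | no degree) = ((1/3)·(1/5)) / (4/15) = (1/15) / (4/15) = 1/4

0.250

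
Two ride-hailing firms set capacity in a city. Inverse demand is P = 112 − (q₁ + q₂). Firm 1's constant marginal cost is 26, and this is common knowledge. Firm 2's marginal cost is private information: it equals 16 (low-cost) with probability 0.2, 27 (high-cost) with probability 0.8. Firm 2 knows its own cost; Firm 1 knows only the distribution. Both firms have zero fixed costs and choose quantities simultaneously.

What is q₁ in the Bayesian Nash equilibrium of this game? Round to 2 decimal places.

Type-c best response for Firm 2: q₂(c) = (112 − c)/2 − q₁/2.
Firm 1 maximizes expected profit; its first-order condition is 112 − 2q₁ − E[q₂] − 26 = 0.
Substituting E[q₂] and solving: E[c₂] = 24.8, so q₁ = (112 − 2·26 + 24.8)/3 = 28.2667.

28.27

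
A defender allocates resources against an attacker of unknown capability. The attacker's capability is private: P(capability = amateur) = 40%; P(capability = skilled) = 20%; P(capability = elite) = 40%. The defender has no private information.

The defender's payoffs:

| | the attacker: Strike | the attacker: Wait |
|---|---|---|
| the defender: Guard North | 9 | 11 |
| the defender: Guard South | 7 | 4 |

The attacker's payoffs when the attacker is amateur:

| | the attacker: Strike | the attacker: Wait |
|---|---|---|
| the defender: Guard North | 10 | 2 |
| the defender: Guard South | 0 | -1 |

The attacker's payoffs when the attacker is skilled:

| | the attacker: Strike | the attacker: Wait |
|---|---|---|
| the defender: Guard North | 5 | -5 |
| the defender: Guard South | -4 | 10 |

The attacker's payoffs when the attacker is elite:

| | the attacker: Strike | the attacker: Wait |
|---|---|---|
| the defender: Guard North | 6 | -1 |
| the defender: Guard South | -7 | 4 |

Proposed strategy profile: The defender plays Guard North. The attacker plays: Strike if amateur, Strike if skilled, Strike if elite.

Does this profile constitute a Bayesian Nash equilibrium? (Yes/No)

Yes

The defender plays Guard North: E[Guard North] = 0.4·(9) + 0.2·(9) + 0.4·(9) = 9; E[Guard South] = 7. Best-responding. ✓
The attacker (capability amateur), facing Guard North: Strike gives 10, Wait gives 2. Proposed Strike is best. ✓
The attacker (capability skilled), facing Guard North: Strike gives 5, Wait gives -5. Proposed Strike is best. ✓
The attacker (capability elite), facing Guard North: Strike gives 6, Wait gives -1. Proposed Strike is best. ✓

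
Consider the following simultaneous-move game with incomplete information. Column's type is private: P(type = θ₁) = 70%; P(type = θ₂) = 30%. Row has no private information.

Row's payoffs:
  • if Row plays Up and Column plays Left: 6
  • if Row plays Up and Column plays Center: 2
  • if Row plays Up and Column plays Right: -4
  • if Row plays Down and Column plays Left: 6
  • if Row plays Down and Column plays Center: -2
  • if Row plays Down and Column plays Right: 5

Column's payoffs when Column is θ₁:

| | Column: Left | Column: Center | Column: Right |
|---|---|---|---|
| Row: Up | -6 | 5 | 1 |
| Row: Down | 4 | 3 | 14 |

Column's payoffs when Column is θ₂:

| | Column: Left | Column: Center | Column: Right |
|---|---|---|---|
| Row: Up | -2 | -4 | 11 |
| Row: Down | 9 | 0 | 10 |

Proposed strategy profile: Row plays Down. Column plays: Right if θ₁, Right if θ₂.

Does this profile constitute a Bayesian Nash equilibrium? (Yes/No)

Row plays Down: E[Down] = 0.7·(5) + 0.3·(5) = 5; E[Up] = -4. Best-responding. ✓
Column (type θ₁), facing Down: Left gives 4, Center gives 3, Right gives 14. Proposed Right is best. ✓
Column (type θ₂), facing Down: Left gives 9, Center gives 0, Right gives 10. Proposed Right is best. ✓

Yes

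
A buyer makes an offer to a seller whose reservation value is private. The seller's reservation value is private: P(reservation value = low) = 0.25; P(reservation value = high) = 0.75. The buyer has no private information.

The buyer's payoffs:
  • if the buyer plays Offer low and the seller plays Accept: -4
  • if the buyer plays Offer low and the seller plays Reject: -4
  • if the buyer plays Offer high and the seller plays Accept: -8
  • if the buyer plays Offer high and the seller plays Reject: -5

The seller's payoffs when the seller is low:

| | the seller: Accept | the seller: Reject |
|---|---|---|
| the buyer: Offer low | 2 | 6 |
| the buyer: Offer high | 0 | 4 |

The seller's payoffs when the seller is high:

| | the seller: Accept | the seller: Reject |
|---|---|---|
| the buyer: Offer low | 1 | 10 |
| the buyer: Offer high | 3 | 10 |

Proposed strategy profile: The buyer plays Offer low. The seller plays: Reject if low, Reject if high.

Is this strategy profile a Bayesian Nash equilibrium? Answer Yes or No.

The buyer plays Offer low: E[Offer low] = 0.25·(-4) + 0.75·(-4) = -4; E[Offer high] = -5. Best-responding. ✓
The seller (reservation value low), facing Offer low: Accept gives 2, Reject gives 6. Proposed Reject is best. ✓
The seller (reservation value high), facing Offer low: Accept gives 1, Reject gives 10. Proposed Reject is best. ✓

Yes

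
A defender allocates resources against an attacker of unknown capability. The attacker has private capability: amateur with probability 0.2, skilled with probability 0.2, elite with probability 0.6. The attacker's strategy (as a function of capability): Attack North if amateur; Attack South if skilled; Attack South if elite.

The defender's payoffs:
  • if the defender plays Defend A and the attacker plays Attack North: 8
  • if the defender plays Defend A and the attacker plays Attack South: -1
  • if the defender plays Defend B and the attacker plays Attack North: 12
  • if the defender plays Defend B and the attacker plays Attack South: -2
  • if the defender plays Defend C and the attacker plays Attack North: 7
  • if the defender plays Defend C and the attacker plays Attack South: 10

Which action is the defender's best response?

E[Defend A] = 0.2·(8) + 0.2·(-1) + 0.6·(-1) = 0.8
E[Defend B] = 0.2·(12) + 0.2·(-2) + 0.6·(-2) = 0.8
E[Defend C] = 0.2·(7) + 0.2·(10) + 0.6·(10) = 9.4
Best response: Defend C (9.4 is the largest).

Defend C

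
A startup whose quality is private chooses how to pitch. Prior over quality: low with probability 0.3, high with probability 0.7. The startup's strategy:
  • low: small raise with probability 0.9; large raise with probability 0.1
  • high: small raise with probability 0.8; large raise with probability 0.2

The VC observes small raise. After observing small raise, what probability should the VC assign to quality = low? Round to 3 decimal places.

P(small raise) = 0.3·0.9 + 0.7·0.8 = 0.83
P(low | small raise) = (0.3·0.9) / 0.83 = 0.27 / 0.83 = 0.325301

0.325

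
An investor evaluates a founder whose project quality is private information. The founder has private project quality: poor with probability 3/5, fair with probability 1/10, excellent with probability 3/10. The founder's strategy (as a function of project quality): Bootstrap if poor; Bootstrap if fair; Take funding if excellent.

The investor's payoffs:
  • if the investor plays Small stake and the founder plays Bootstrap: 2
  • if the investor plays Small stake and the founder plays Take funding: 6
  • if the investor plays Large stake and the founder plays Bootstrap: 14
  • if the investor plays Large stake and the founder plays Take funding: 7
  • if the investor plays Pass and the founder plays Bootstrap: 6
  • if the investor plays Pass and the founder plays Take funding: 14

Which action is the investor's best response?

E[Small stake] = 3/5·(2) + 1/10·(2) + 3/10·(6) = 16/5
E[Large stake] = 3/5·(14) + 1/10·(14) + 3/10·(7) = 119/10
E[Pass] = 3/5·(6) + 1/10·(6) + 3/10·(14) = 42/5
Best response: Large stake (119/10 is the largest).

Large stake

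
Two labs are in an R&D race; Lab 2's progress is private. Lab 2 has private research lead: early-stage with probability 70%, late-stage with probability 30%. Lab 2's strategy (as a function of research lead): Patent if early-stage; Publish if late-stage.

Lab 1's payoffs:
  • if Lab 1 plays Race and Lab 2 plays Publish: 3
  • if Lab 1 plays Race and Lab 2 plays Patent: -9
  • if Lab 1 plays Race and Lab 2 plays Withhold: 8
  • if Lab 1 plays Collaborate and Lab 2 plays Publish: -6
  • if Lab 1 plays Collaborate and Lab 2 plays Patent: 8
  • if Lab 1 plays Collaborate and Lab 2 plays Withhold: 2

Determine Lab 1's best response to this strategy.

E[Race] = 0.7·(-9) + 0.3·(3) = -5.4
E[Collaborate] = 0.7·(8) + 0.3·(-6) = 3.8
Best response: Collaborate (3.8 is the largest).

Collaborate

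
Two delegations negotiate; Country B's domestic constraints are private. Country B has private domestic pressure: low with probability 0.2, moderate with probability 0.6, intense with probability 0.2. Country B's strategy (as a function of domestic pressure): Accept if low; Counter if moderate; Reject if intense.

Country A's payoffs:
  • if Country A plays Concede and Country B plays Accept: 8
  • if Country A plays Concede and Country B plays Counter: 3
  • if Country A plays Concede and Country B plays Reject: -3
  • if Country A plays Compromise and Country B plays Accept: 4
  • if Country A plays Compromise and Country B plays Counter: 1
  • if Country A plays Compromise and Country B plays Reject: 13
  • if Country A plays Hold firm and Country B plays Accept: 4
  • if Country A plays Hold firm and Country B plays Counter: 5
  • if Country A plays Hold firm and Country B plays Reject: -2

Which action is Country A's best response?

Compromise

E[Concede] = 0.2·(8) + 0.6·(3) + 0.2·(-3) = 2.8
E[Compromise] = 0.2·(4) + 0.6·(1) + 0.2·(13) = 4
E[Hold firm] = 0.2·(4) + 0.6·(5) + 0.2·(-2) = 3.4
Best response: Compromise (4 is the largest).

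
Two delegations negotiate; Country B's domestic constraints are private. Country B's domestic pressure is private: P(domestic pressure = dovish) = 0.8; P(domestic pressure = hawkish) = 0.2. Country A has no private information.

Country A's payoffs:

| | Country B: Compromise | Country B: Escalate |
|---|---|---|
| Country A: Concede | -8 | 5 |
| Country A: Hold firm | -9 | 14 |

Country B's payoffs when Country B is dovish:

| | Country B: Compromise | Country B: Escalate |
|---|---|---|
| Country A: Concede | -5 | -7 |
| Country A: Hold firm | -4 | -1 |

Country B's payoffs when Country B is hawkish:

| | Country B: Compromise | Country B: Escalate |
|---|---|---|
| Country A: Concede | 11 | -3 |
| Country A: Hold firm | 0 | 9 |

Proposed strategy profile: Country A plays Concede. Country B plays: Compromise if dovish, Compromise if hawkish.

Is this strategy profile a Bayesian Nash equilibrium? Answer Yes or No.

Country A plays Concede: E[Concede] = 0.8·(-8) + 0.2·(-8) = -8; E[Hold firm] = -9. Best-responding. ✓
Country B (domestic pressure dovish), facing Concede: Compromise gives -5, Escalate gives -7. Proposed Compromise is best. ✓
Country B (domestic pressure hawkish), facing Concede: Compromise gives 11, Escalate gives -3. Proposed Compromise is best. ✓

Yes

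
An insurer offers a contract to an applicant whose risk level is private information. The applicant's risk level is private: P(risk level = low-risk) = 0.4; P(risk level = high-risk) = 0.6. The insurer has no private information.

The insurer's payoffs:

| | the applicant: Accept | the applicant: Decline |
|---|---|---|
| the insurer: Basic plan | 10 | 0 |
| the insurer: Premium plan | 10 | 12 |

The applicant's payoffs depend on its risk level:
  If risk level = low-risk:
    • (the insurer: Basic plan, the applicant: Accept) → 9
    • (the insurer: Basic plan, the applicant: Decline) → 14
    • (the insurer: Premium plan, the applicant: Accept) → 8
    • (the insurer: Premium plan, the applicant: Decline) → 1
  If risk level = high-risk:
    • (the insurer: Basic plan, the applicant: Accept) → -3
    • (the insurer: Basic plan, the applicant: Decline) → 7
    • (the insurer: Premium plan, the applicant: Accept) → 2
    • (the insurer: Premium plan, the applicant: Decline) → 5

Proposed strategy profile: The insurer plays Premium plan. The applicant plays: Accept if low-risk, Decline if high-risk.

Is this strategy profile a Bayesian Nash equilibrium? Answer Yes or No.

A profile is a BNE iff every type of every player is best-responding given beliefs about the other side.
The insurer plays Premium plan: E[Premium plan] = 0.4·(10) + 0.6·(12) = 11.2; E[Basic plan] = 4. Best-responding. ✓
The applicant (risk level low-risk), facing Premium plan: Accept gives 8, Decline gives 1. Proposed Accept is best. ✓
The applicant (risk level high-risk), facing Premium plan: Accept gives 2, Decline gives 5. Proposed Decline is best. ✓

Yes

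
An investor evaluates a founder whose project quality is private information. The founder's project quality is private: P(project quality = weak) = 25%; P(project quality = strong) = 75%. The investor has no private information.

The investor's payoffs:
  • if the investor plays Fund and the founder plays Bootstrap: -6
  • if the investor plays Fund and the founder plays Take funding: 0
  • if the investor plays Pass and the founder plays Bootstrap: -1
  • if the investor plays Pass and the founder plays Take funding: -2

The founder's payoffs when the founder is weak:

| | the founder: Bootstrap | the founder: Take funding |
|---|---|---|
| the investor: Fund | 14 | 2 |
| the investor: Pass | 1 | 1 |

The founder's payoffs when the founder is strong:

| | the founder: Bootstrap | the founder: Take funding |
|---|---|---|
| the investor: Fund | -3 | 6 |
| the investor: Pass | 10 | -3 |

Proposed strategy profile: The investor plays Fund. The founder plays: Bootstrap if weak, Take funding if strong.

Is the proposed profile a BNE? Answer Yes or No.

Yes

The investor plays Fund: E[Fund] = 0.25·(-6) + 0.75·(0) = -1.5; E[Pass] = -1.75. Best-responding. ✓
The founder (project quality weak), facing Fund: Bootstrap gives 14, Take funding gives 2. Proposed Bootstrap is best. ✓
The founder (project quality strong), facing Fund: Bootstrap gives -3, Take funding gives 6. Proposed Take funding is best. ✓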